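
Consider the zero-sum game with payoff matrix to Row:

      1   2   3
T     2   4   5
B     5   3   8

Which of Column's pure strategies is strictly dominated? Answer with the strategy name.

1 holds Row's payoff strictly below 3 in every row: 2 < 5, 5 < 8.
So 3 is strictly dominated for Column.

3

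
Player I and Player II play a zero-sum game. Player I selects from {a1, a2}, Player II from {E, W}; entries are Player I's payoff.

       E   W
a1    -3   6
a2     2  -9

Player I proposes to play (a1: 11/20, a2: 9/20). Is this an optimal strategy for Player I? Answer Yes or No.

Yes

Against E this mix gives (11/20)·(-3) + (9/20)·2 = -3/4.
Against W this mix gives (11/20)·6 + (9/20)·(-9) = -3/4.
All of Player II's active replies (E, W) yield -3/4, and no column does worse for Player I. The mix makes Player II indifferent and guarantees -3/4, so it is optimal.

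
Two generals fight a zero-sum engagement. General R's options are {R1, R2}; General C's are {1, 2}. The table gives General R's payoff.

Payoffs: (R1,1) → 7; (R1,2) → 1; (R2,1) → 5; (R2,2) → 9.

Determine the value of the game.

Row minima: R1 → 1, R2 → 5; maximin = 5.
Column maxima: 1 → 7, 2 → 9; minimax = 7.
5 ≠ 7, so there is no saddle point; optimal play is mixed.
Let General R play R1 with probability p. Expected payoff against 1: 7p + 5(1−p) = 2p + 5; against 2: 1p + 9(1−p) = −8p + 9.
Setting these equal: 2p + 5 = −8p + 9 ⇒ 10p = 4 ⇒ p = 2/5, and the value is (2)·(2/5) + 5 = 29/5.
For General C: with q = P(1), equating R1's and R2's payoffs gives 6q + 1 = −4q + 9 ⇒ q = 4/5.

29/5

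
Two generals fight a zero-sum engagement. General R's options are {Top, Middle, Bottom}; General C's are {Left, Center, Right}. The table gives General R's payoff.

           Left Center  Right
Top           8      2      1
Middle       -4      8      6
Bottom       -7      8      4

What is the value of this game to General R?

Row minima: Top → 1, Middle → -4, Bottom → -7; maximin = 1.
Column maxima: Left → 8, Center → 8, Right → 6; minimax = 6.
1 ≠ 6, so there is no saddle point; optimal play is mixed.
Center is strictly dominated by Right (it gives General R strictly more in every row), so General C never plays it.
With Center eliminated, Bottom is strictly dominated by Middle (Middle gives General R strictly more in every remaining column), so General R never plays it.
On the remaining 2×2 (Top, Middle vs Left, Right):
Let General R play Top with probability p. Expected payoff against Left: 8p + (-4)(1−p) = 12p − 4; against Right: 1p + 6(1−p) = −5p + 6.
Setting these equal: 12p − 4 = −5p + 6 ⇒ 17p = 10 ⇒ p = 10/17, and the value is (12)·(10/17) − 4 = 52/17.
For General C: with q = P(Left), equating Top's and Middle's payoffs gives 7q + 1 = −10q + 6 ⇒ q = 5/17.

52/17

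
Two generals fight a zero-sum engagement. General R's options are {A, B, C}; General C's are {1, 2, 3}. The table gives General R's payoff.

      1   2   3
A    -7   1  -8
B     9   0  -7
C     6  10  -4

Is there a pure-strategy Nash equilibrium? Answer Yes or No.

Yes

Row minima: A → -8, B → -7, C → -4; maximin = -4.
Column maxima: 1 → 9, 2 → 10, 3 → -4; minimax = -4.
maximin = minimax = -4, so a saddle point exists.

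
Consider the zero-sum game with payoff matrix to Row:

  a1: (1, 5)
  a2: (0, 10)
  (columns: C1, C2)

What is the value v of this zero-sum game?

Row minima: a1 → 1, a2 → 0; maximin = 1.
Column maxima: C1 → 1, C2 → 10; minimax = 1.
Since maximin = minimax = 1, there is a saddle point and the value is 1.

1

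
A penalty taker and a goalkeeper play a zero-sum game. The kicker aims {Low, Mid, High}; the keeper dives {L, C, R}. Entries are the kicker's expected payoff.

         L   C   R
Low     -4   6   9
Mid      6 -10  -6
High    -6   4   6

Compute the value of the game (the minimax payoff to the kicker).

-2/13

Row minima: Low → -4, Mid → -10, High → -6; maximin = -4.
Column maxima: L → 6, C → 6, R → 9; minimax = 6.
-4 ≠ 6, so there is no saddle point; optimal play is mixed.
High is strictly dominated by Low, so the kicker never plays it.
R is strictly dominated by C (it gives the kicker strictly more in every row), so the keeper never plays it.
On the remaining 2×2 (Low, Mid vs L, C):
Let the kicker play Low with probability p. Expected payoff against L: (-4)p + 6(1−p) = −10p + 6; against C: 6p + (-10)(1−p) = 16p − 10.
Setting these equal: −10p + 6 = 16p − 10 ⇒ −26p = -16 ⇒ p = 8/13, and the value is (-10)·(8/13) + 6 = -2/13.
For the keeper: with q = P(L), equating Low's and Mid's payoffs gives −10q + 6 = 16q − 10 ⇒ q = 8/13.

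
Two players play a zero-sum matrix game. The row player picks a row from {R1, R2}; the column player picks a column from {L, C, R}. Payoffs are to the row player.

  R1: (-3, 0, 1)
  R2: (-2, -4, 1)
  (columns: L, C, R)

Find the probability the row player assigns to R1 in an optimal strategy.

2/5

Row minima: R1 → -3, R2 → -4; maximin = -3.
Column maxima: L → -2, C → 0, R → 1; minimax = -2.
-3 ≠ -2, so there is no saddle point; optimal play is mixed.
R is strictly dominated by L (it gives the row player strictly more in every row), so the column player never plays it.
On the remaining 2×2 (R1, R2 vs L, C):
Let the row player play R1 with probability p. Expected payoff against L: (-3)p + (-2)(1−p) = −p − 2; against C: 0p + (-4)(1−p) = 4p − 4.
Setting these equal: −p − 2 = 4p − 4 ⇒ −5p = -2 ⇒ p = 2/5, and the value is (-1)·(2/5) − 2 = -12/5.
For the column player: with q = P(L), equating R1's and R2's payoffs gives −3q = 2q − 4 ⇒ q = 4/5.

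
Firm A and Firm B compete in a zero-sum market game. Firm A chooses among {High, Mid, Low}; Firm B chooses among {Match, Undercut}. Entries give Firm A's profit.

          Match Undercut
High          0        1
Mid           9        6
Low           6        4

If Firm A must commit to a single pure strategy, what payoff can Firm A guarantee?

6

Row minima: High → 0, Mid → 6, Low → 4.
The best of these is 6.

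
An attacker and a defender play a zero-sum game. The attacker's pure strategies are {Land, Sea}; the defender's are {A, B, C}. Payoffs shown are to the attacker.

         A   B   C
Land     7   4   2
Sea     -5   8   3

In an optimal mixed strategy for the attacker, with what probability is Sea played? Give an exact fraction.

Row minima: Land → 2, Sea → -5; maximin = 2.
Column maxima: A → 7, B → 8, C → 3; minimax = 3.
2 ≠ 3, so there is no saddle point; optimal play is mixed.
B is strictly dominated by C (it gives the attacker strictly more in every row), so the defender never plays it.
On the remaining 2×2 (Land, Sea vs A, C):
Let the attacker play Land with probability p. Expected payoff against A: 7p + (-5)(1−p) = 12p − 5; against C: 2p + 3(1−p) = −p + 3.
Setting these equal: 12p − 5 = −p + 3 ⇒ 13p = 8 ⇒ p = 8/13, and the value is (12)·(8/13) − 5 = 31/13.
For the defender: with q = P(A), equating Land's and Sea's payoffs gives 5q + 2 = −8q + 3 ⇒ q = 1/13.

5/13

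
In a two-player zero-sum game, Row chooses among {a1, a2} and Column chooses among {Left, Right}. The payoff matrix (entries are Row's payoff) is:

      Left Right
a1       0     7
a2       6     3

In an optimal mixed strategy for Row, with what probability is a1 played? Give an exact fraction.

3/10

Row minima: a1 → 0, a2 → 3; maximin = 3.
Column maxima: Left → 6, Right → 7; minimax = 6.
3 ≠ 6, so there is no saddle point; optimal play is mixed.
Let Row play a1 with probability p. Expected payoff against Left: 0p + 6(1−p) = −6p + 6; against Right: 7p + 3(1−p) = 4p + 3.
Setting these equal: −6p + 6 = 4p + 3 ⇒ −10p = -3 ⇒ p = 3/10, and the value is (-6)·(3/10) + 6 = 21/5.
For Column: with q = P(Left), equating a1's and a2's payoffs gives −7q + 7 = 3q + 3 ⇒ q = 2/5.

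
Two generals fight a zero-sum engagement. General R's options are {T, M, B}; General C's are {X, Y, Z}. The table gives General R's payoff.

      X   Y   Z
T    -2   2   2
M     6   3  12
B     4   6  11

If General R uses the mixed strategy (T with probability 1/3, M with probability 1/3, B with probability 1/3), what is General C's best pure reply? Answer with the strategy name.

X

If General C plays X, General R's expected payoff is (1/3)·(-2) + (1/3)·6 + (1/3)·4 = 8/3.
If General C plays Y, General R's expected payoff is (1/3)·2 + (1/3)·3 + (1/3)·6 = 11/3.
If General C plays Z, General R's expected payoff is (1/3)·2 + (1/3)·12 + (1/3)·11 = 25/3.
General C minimizes General R's payoff; the smallest is 8/3, so the best response is X.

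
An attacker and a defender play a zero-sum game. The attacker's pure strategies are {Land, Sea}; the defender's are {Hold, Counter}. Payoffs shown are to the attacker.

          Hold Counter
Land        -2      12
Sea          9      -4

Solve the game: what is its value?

100/27

Row minima: Land → -2, Sea → -4; maximin = -2.
Column maxima: Hold → 9, Counter → 12; minimax = 9.
-2 ≠ 9, so there is no saddle point; optimal play is mixed.
Let the attacker play Land with probability p. Expected payoff against Hold: (-2)p + 9(1−p) = −11p + 9; against Counter: 12p + (-4)(1−p) = 16p − 4.
Setting these equal: −11p + 9 = 16p − 4 ⇒ −27p = -13 ⇒ p = 13/27, and the value is (-11)·(13/27) + 9 = 100/27.
For the defender: with q = P(Hold), equating Land's and Sea's payoffs gives −14q + 12 = 13q − 4 ⇒ q = 16/27.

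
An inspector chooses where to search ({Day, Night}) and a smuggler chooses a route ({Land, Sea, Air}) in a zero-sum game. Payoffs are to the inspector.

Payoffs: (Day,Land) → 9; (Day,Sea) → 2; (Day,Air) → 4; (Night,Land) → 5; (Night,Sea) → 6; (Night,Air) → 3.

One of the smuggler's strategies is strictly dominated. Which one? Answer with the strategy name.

Air holds the inspector's payoff strictly below Land in every row: 4 < 9, 3 < 5.
So Land is strictly dominated for the smuggler.

Land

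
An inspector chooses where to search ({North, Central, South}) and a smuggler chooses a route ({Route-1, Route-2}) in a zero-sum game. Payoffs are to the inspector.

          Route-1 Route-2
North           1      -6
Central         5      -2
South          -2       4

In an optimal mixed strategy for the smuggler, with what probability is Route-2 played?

7/13

Row minima: North → -6, Central → -2, South → -2; maximin = -2.
Column maxima: Route-1 → 5, Route-2 → 4; minimax = 4.
-2 ≠ 4, so there is no saddle point; optimal play is mixed.
North is strictly dominated by Central, so the inspector never plays it.
On the remaining 2×2 (Central, South vs Route-1, Route-2):
Let the inspector play Central with probability p. Expected payoff against Route-1: 5p + (-2)(1−p) = 7p − 2; against Route-2: (-2)p + 4(1−p) = −6p + 4.
Setting these equal: 7p − 2 = −6p + 4 ⇒ 13p = 6 ⇒ p = 6/13, and the value is (7)·(6/13) − 2 = 16/13.
For the smuggler: with q = P(Route-1), equating Central's and South's payoffs gives 7q − 2 = −6q + 4 ⇒ q = 6/13.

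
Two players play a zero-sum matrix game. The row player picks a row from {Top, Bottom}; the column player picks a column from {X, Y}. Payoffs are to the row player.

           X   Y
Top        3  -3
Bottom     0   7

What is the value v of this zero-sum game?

Row minima: Top → -3, Bottom → 0; maximin = 0.
Column maxima: X → 3, Y → 7; minimax = 3.
0 ≠ 3, so there is no saddle point; optimal play is mixed.
Let the row player play Top with probability p. Expected payoff against X: 3p + 0(1−p) = 3p; against Y: (-3)p + 7(1−p) = −10p + 7.
Setting these equal: 3p = −10p + 7 ⇒ 13p = 7 ⇒ p = 7/13, and the value is (3)·(7/13) = 21/13.
For the column player: with q = P(X), equating Top's and Bottom's payoffs gives 6q − 3 = −7q + 7 ⇒ q = 10/13.

21/13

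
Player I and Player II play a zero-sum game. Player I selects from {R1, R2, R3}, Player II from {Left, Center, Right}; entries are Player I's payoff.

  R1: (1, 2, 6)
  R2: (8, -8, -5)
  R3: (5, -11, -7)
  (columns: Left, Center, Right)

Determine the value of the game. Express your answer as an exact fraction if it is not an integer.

24/17

Row minima: R1 → 1, R2 → -8, R3 → -11; maximin = 1.
Column maxima: Left → 8, Center → 2, Right → 6; minimax = 2.
1 ≠ 2, so there is no saddle point; optimal play is mixed.
R3 is strictly dominated by R2, so Player I never plays it.
Right is strictly dominated by Center (it gives Player I strictly more in every row), so Player II never plays it.
On the remaining 2×2 (R1, R2 vs Left, Center):
Let Player I play R1 with probability p. Expected payoff against Left: 1p + 8(1−p) = −7p + 8; against Center: 2p + (-8)(1−p) = 10p − 8.
Setting these equal: −7p + 8 = 10p − 8 ⇒ −17p = -16 ⇒ p = 16/17, and the value is (-7)·(16/17) + 8 = 24/17.
For Player II: with q = P(Left), equating R1's and R2's payoffs gives −q + 2 = 16q − 8 ⇒ q = 10/17.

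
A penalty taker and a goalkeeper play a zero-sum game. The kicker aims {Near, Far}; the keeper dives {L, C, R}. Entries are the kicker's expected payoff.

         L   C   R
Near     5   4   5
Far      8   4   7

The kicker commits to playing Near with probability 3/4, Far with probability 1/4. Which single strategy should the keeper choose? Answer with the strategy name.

If the keeper plays L, the kicker's expected payoff is (3/4)·5 + (1/4)·8 = 23/4.
If the keeper plays C, the kicker's expected payoff is (3/4)·4 + (1/4)·4 = 4.
If the keeper plays R, the kicker's expected payoff is (3/4)·5 + (1/4)·7 = 11/2.
The keeper minimizes the kicker's payoff; the smallest is 4, so the best response is C.

C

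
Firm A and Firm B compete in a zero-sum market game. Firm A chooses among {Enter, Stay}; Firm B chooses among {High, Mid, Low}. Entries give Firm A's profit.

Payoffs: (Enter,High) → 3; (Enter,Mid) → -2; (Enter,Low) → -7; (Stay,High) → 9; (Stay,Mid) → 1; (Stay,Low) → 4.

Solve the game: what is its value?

Row minima: Enter → -7, Stay → 1; maximin = 1.
Column maxima: High → 9, Mid → 1, Low → 4; minimax = 1.
Since maximin = minimax = 1, there is a saddle point and the value is 1.

1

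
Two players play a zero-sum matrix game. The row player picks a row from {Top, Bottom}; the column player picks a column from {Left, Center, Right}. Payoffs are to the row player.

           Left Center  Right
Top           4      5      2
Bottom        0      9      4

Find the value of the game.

Row minima: Top → 2, Bottom → 0; maximin = 2.
Column maxima: Left → 4, Center → 9, Right → 4; minimax = 4.
2 ≠ 4, so there is no saddle point; optimal play is mixed.
Center is strictly dominated by Left (it gives the row player strictly more in every row), so the column player never plays it.
On the remaining 2×2 (Top, Bottom vs Left, Right):
Let the row player play Top with probability p. Expected payoff against Left: 4p + 0(1−p) = 4p; against Right: 2p + 4(1−p) = −2p + 4.
Setting these equal: 4p = −2p + 4 ⇒ 6p = 4 ⇒ p = 2/3, and the value is (4)·(2/3) = 8/3.
For the column player: with q = P(Left), equating Top's and Bottom's payoffs gives 2q + 2 = −4q + 4 ⇒ q = 1/3.

8/3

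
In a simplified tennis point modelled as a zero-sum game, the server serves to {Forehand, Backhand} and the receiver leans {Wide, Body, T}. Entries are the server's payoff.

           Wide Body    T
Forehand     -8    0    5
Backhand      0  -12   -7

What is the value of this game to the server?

-24/5

Row minima: Forehand → -8, Backhand → -12; maximin = -8.
Column maxima: Wide → 0, Body → 0, T → 5; minimax = 0.
-8 ≠ 0, so there is no saddle point; optimal play is mixed.
T is strictly dominated by Body (it gives the server strictly more in every row), so the receiver never plays it.
On the remaining 2×2 (Forehand, Backhand vs Wide, Body):
Let the server play Forehand with probability p. Expected payoff against Wide: (-8)p + 0(1−p) = −8p; against Body: 0p + (-12)(1−p) = 12p − 12.
Setting these equal: −8p = 12p − 12 ⇒ −20p = -12 ⇒ p = 3/5, and the value is (-8)·(3/5) = -24/5.
For the receiver: with q = P(Wide), equating Forehand's and Backhand's payoffs gives −8q = 12q − 12 ⇒ q = 3/5.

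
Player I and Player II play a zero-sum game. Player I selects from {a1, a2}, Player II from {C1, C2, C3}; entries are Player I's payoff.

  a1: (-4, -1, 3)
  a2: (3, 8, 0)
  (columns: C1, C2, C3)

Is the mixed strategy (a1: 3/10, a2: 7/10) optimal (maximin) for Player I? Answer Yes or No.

Yes

Against C1 this mix gives (3/10)·(-4) + (7/10)·3 = 9/10.
Against C2 this mix gives (3/10)·(-1) + (7/10)·8 = 53/10.
Against C3 this mix gives (3/10)·3 + (7/10)·0 = 9/10.
All of Player II's active replies (C1, C3) yield 9/10, and no column does worse for Player I. The mix makes Player II indifferent and guarantees 9/10, so it is optimal.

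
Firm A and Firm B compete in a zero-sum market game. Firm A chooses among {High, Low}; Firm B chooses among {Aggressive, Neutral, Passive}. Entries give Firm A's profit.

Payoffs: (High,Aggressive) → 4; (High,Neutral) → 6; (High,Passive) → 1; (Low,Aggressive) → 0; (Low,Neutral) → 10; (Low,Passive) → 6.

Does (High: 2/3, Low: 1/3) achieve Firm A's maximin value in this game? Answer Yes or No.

Against Aggressive this mix gives (2/3)·4 + (1/3)·0 = 8/3.
Against Neutral this mix gives (2/3)·6 + (1/3)·10 = 22/3.
Against Passive this mix gives (2/3)·1 + (1/3)·6 = 8/3.
All of Firm B's active replies (Aggressive, Passive) yield 8/3, and no column does worse for Firm A. The mix makes Firm B indifferent and guarantees 8/3, so it is optimal.

Yes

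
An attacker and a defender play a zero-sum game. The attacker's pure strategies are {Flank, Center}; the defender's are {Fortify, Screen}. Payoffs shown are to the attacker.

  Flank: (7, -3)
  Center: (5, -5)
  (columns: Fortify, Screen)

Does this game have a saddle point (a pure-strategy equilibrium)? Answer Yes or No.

Yes

Row minima: Flank → -3, Center → -5; maximin = -3.
Column maxima: Fortify → 7, Screen → -3; minimax = -3.
maximin = minimax = -3, so a saddle point exists.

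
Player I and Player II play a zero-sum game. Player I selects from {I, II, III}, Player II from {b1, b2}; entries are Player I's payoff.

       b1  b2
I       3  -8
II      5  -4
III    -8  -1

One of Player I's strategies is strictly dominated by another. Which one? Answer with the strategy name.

I

II gives a strictly higher payoff than I against every column: 5 > 3, -4 > -8.
So I is strictly dominated and Player I never plays it.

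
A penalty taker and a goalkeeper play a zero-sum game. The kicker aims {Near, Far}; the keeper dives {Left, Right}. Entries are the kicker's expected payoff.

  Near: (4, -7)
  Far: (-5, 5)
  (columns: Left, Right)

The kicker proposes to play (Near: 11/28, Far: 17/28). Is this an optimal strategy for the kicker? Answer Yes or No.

Against Left this mix gives (11/28)·4 + (17/28)·(-5) = -41/28.
Against Right this mix gives (11/28)·(-7) + (17/28)·5 = 2/7.
The keeper will play Left, holding the kicker to -41/28. Shifting weight toward the row that does better against Left would raise this floor (the equalizing mix achieves -5/7 against both Left and Right), so the proposed strategy is not optimal.

No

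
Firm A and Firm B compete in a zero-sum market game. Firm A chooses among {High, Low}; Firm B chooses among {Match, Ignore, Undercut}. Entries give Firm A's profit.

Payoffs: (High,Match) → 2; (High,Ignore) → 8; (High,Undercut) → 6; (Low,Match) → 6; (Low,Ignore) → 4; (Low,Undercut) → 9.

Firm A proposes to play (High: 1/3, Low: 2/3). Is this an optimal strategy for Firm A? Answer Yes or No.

Against Match this mix gives (1/3)·2 + (2/3)·6 = 14/3.
Against Ignore this mix gives (1/3)·8 + (2/3)·4 = 16/3.
Against Undercut this mix gives (1/3)·6 + (2/3)·9 = 8.
Firm B will play Match, holding Firm A to 14/3. Shifting weight toward the row that does better against Match would raise this floor (the equalizing mix achieves 5 against both Match and Ignore), so the proposed strategy is not optimal.

No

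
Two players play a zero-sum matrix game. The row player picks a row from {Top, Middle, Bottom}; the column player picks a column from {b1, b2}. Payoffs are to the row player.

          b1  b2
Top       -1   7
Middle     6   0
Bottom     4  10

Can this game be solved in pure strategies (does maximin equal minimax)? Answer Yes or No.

Row minima: Top → -1, Middle → 0, Bottom → 4; maximin = 4.
Column maxima: b1 → 6, b2 → 10; minimax = 6.
4 ≠ 6, so no pure-strategy equilibrium exists.

No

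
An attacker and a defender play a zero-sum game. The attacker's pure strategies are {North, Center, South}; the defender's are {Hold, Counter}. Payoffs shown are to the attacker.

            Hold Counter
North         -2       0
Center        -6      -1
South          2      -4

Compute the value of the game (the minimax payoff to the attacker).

-1

Row minima: North → -2, Center → -6, South → -4; maximin = -2.
Column maxima: Hold → 2, Counter → 0; minimax = 0.
-2 ≠ 0, so there is no saddle point; optimal play is mixed.
Center is strictly dominated by North, so the attacker never plays it.
On the remaining 2×2 (North, South vs Hold, Counter):
Let the attacker play North with probability p. Expected payoff against Hold: (-2)p + 2(1−p) = −4p + 2; against Counter: 0p + (-4)(1−p) = 4p − 4.
Setting these equal: −4p + 2 = 4p − 4 ⇒ −8p = -6 ⇒ p = 3/4, and the value is (-4)·(3/4) + 2 = -1.
For the defender: with q = P(Hold), equating North's and South's payoffs gives −2q = 6q − 4 ⇒ q = 1/2.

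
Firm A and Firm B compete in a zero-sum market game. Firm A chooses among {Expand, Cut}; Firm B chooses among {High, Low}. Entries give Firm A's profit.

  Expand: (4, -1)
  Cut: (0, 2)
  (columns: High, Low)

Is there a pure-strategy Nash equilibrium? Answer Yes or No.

Row minima: Expand → -1, Cut → 0; maximin = 0.
Column maxima: High → 4, Low → 2; minimax = 2.
0 ≠ 2, so no pure-strategy equilibrium exists.

No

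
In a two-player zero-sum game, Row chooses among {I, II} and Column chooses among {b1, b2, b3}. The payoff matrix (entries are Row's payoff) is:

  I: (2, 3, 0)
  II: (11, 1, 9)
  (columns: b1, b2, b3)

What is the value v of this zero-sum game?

Row minima: I → 0, II → 1; maximin = 1.
Column maxima: b1 → 11, b2 → 3, b3 → 9; minimax = 3.
1 ≠ 3, so there is no saddle point; optimal play is mixed.
b1 is strictly dominated by b3 (it gives Row strictly more in every row), so Column never plays it.
On the remaining 2×2 (I, II vs b2, b3):
Let Row play I with probability p. Expected payoff against b2: 3p + 1(1−p) = 2p + 1; against b3: 0p + 9(1−p) = −9p + 9.
Setting these equal: 2p + 1 = −9p + 9 ⇒ 11p = 8 ⇒ p = 8/11, and the value is (2)·(8/11) + 1 = 27/11.
For Column: with q = P(b2), equating I's and II's payoffs gives 3q = −8q + 9 ⇒ q = 9/11.

27/11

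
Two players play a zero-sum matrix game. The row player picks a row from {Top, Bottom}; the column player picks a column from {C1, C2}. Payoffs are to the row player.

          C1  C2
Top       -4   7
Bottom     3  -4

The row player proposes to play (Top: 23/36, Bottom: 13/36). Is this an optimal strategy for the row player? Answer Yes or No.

Against C1 this mix gives (23/36)·(-4) + (13/36)·3 = -53/36.
Against C2 this mix gives (23/36)·7 + (13/36)·(-4) = 109/36.
The column player will play C1, holding the row player to -53/36. Shifting weight toward the row that does better against C1 would raise this floor (the equalizing mix achieves 5/18 against both C1 and C2), so the proposed strategy is not optimal.

No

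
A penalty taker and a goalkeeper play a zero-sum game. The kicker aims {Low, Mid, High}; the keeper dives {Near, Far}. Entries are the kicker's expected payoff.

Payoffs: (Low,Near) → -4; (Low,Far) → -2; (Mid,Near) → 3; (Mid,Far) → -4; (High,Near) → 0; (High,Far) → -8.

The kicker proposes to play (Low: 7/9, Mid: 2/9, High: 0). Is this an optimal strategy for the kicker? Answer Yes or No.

Against Near this mix gives (7/9)·(-4) + (2/9)·3 = -22/9.
Against Far this mix gives (7/9)·(-2) + (2/9)·(-4) = -22/9.
All of the keeper's active replies (Near, Far) yield -22/9, and no column does worse for the kicker. The mix makes the keeper indifferent and guarantees -22/9, so it is optimal.

Yes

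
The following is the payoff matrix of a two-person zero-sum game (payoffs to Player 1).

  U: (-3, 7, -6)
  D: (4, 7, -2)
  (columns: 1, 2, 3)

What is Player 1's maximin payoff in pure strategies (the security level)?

-2

Row minima: U → -6, D → -2.
The best of these is -2.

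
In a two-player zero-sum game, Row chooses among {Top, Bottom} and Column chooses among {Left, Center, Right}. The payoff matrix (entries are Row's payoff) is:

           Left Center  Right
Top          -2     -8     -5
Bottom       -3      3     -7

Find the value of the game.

Row minima: Top → -8, Bottom → -7; maximin = -7.
Column maxima: Left → -2, Center → 3, Right → -5; minimax = -5.
-7 ≠ -5, so there is no saddle point; optimal play is mixed.
Left is strictly dominated by Right (it gives Row strictly more in every row), so Column never plays it.
On the remaining 2×2 (Top, Bottom vs Center, Right):
Let Row play Top with probability p. Expected payoff against Center: (-8)p + 3(1−p) = −11p + 3; against Right: (-5)p + (-7)(1−p) = 2p − 7.
Setting these equal: −11p + 3 = 2p − 7 ⇒ −13p = -10 ⇒ p = 10/13, and the value is (-11)·(10/13) + 3 = -71/13.
For Column: with q = P(Center), equating Top's and Bottom's payoffs gives −3q − 5 = 10q − 7 ⇒ q = 2/13.

-71/13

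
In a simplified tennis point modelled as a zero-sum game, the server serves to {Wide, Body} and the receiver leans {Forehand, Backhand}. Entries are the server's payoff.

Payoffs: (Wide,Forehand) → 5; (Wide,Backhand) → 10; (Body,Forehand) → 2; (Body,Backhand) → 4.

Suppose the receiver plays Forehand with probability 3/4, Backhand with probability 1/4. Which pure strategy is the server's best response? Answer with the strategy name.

Expected payoff of Wide: (3/4)·5 + (1/4)·10 = 25/4.
Expected payoff of Body: (3/4)·2 + (1/4)·4 = 5/2.
The largest is 25/4, so the server's best response is Wide.

Wide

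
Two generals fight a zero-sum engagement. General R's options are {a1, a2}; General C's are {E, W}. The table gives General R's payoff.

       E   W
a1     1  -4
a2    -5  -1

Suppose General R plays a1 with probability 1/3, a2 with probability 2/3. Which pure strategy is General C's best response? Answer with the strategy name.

If General C plays E, General R's expected payoff is (1/3)·1 + (2/3)·(-5) = -3.
If General C plays W, General R's expected payoff is (1/3)·(-4) + (2/3)·(-1) = -2.
General C minimizes General R's payoff; the smallest is -3, so the best response is E.

E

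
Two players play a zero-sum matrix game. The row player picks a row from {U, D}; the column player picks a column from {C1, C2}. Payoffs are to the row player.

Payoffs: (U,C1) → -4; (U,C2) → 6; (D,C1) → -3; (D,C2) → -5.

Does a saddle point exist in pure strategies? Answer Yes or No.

No

Row minima: U → -4, D → -5; maximin = -4.
Column maxima: C1 → -3, C2 → 6; minimax = -3.
-4 ≠ -3, so no pure-strategy equilibrium exists.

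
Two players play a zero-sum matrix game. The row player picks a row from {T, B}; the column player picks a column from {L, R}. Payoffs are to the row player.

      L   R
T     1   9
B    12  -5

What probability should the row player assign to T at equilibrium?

Row minima: T → 1, B → -5; maximin = 1.
Column maxima: L → 12, R → 9; minimax = 9.
1 ≠ 9, so there is no saddle point; optimal play is mixed.
Let the row player play T with probability p. Expected payoff against L: 1p + 12(1−p) = −11p + 12; against R: 9p + (-5)(1−p) = 14p − 5.
Setting these equal: −11p + 12 = 14p − 5 ⇒ −25p = -17 ⇒ p = 17/25, and the value is (-11)·(17/25) + 12 = 113/25.
For the column player: with q = P(L), equating T's and B's payoffs gives −8q + 9 = 17q − 5 ⇒ q = 14/25.

17/25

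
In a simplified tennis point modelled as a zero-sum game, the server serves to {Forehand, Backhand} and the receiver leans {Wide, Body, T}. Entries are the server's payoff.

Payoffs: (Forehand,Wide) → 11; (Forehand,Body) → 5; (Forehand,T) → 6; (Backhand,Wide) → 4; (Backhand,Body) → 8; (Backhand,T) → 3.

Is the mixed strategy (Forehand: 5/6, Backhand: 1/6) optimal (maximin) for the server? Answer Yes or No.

Yes

Against Wide this mix gives (5/6)·11 + (1/6)·4 = 59/6.
Against Body this mix gives (5/6)·5 + (1/6)·8 = 11/2.
Against T this mix gives (5/6)·6 + (1/6)·3 = 11/2.
All of the receiver's active replies (Body, T) yield 11/2, and no column does worse for the server. The mix makes the receiver indifferent and guarantees 11/2, so it is optimal.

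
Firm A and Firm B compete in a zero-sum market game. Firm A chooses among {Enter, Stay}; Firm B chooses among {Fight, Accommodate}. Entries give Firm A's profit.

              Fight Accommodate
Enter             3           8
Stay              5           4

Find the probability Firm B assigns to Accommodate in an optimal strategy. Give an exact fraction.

Row minima: Enter → 3, Stay → 4; maximin = 4.
Column maxima: Fight → 5, Accommodate → 8; minimax = 5.
4 ≠ 5, so there is no saddle point; optimal play is mixed.
Let Firm A play Enter with probability p. Expected payoff against Fight: 3p + 5(1−p) = −2p + 5; against Accommodate: 8p + 4(1−p) = 4p + 4.
Setting these equal: −2p + 5 = 4p + 4 ⇒ −6p = -1 ⇒ p = 1/6, and the value is (-2)·(1/6) + 5 = 14/3.
For Firm B: with q = P(Fight), equating Enter's and Stay's payoffs gives −5q + 8 = q + 4 ⇒ q = 2/3.

1/3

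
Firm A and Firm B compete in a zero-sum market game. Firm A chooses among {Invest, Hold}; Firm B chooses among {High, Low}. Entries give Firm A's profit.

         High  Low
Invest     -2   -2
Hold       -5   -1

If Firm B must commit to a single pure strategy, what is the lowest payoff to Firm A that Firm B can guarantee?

-2

Column maxima: High → -2, Low → -1.
The smallest of these is -2.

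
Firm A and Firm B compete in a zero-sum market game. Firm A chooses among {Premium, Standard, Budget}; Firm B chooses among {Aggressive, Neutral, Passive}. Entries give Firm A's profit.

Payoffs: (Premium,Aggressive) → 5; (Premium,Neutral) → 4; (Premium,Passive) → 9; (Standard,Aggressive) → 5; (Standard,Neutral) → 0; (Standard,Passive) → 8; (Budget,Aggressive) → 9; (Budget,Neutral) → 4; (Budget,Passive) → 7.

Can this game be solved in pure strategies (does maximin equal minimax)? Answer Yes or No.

Row minima: Premium → 4, Standard → 0, Budget → 4; maximin = 4.
Column maxima: Aggressive → 9, Neutral → 4, Passive → 9; minimax = 4.
maximin = minimax = 4, so a saddle point exists.

Yes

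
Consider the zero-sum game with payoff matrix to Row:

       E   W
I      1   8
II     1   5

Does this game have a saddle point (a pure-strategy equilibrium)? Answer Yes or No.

Row minima: I → 1, II → 1; maximin = 1.
Column maxima: E → 1, W → 8; minimax = 1.
maximin = minimax = 1, so a saddle point exists.

Yes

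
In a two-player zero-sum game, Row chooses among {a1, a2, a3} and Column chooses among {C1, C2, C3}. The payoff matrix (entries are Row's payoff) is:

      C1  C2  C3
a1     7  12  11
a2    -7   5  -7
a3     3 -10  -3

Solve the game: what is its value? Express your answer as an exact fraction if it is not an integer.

Row minima: a1 → 7, a2 → -7, a3 → -10; maximin = 7.
Column maxima: C1 → 7, C2 → 12, C3 → 11; minimax = 7.
Since maximin = minimax = 7, there is a saddle point and the value is 7.

7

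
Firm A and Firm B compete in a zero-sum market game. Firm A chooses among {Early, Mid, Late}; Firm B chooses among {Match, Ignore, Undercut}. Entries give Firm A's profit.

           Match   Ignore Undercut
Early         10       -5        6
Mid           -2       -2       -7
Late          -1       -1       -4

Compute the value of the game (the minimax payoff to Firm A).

-13/7

Row minima: Early → -5, Mid → -7, Late → -4; maximin = -4.
Column maxima: Match → 10, Ignore → -1, Undercut → 6; minimax = -1.
-4 ≠ -1, so there is no saddle point; optimal play is mixed.
Mid is strictly dominated by Late, so Firm A never plays it.
Match is strictly dominated by Undercut (it gives Firm A strictly more in every row), so Firm B never plays it.
On the remaining 2×2 (Early, Late vs Ignore, Undercut):
Let Firm A play Early with probability p. Expected payoff against Ignore: (-5)p + (-1)(1−p) = −4p − 1; against Undercut: 6p + (-4)(1−p) = 10p − 4.
Setting these equal: −4p − 1 = 10p − 4 ⇒ −14p = -3 ⇒ p = 3/14, and the value is (-4)·(3/14) − 1 = -13/7.
For Firm B: with q = P(Ignore), equating Early's and Late's payoffs gives −11q + 6 = 3q − 4 ⇒ q = 5/7.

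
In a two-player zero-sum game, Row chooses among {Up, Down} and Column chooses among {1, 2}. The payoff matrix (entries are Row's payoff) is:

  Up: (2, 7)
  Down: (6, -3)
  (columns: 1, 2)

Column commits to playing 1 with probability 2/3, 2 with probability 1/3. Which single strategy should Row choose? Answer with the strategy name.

Expected payoff of Up: (2/3)·2 + (1/3)·7 = 11/3.
Expected payoff of Down: (2/3)·6 + (1/3)·(-3) = 3.
The largest is 11/3, so Row's best response is Up.

Up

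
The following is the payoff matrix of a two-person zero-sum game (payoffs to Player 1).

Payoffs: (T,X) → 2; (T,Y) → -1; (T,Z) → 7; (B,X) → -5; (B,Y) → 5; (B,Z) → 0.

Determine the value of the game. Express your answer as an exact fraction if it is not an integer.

5/13

Row minima: T → -1, B → -5; maximin = -1.
Column maxima: X → 2, Y → 5, Z → 7; minimax = 2.
-1 ≠ 2, so there is no saddle point; optimal play is mixed.
Z is strictly dominated by X (it gives Player 1 strictly more in every row), so Player 2 never plays it.
On the remaining 2×2 (T, B vs X, Y):
Let Player 1 play T with probability p. Expected payoff against X: 2p + (-5)(1−p) = 7p − 5; against Y: (-1)p + 5(1−p) = −6p + 5.
Setting these equal: 7p − 5 = −6p + 5 ⇒ 13p = 10 ⇒ p = 10/13, and the value is (7)·(10/13) − 5 = 5/13.
For Player 2: with q = P(X), equating T's and B's payoffs gives 3q − 1 = −10q + 5 ⇒ q = 6/13.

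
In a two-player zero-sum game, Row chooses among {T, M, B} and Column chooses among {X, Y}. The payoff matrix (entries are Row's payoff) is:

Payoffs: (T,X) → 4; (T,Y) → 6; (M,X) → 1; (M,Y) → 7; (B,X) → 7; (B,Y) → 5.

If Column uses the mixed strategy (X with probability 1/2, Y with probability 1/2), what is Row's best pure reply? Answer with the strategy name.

Expected payoff of T: (1/2)·4 + (1/2)·6 = 5.
Expected payoff of M: (1/2)·1 + (1/2)·7 = 4.
Expected payoff of B: (1/2)·7 + (1/2)·5 = 6.
The largest is 6, so Row's best response is B.

B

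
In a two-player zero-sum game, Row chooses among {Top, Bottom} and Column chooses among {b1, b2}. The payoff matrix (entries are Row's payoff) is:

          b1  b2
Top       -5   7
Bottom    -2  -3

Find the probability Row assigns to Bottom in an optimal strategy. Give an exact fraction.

12/13

Row minima: Top → -5, Bottom → -3; maximin = -3.
Column maxima: b1 → -2, b2 → 7; minimax = -2.
-3 ≠ -2, so there is no saddle point; optimal play is mixed.
Let Row play Top with probability p. Expected payoff against b1: (-5)p + (-2)(1−p) = −3p − 2; against b2: 7p + (-3)(1−p) = 10p − 3.
Setting these equal: −3p − 2 = 10p − 3 ⇒ −13p = -1 ⇒ p = 1/13, and the value is (-3)·(1/13) − 2 = -29/13.
For Column: with q = P(b1), equating Top's and Bottom's payoffs gives −12q + 7 = q − 3 ⇒ q = 10/13.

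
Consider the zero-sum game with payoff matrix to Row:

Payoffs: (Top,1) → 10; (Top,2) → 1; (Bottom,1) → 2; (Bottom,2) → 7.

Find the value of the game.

34/7

Row minima: Top → 1, Bottom → 2; maximin = 2.
Column maxima: 1 → 10, 2 → 7; minimax = 7.
2 ≠ 7, so there is no saddle point; optimal play is mixed.
Let Row play Top with probability p. Expected payoff against 1: 10p + 2(1−p) = 8p + 2; against 2: 1p + 7(1−p) = −6p + 7.
Setting these equal: 8p + 2 = −6p + 7 ⇒ 14p = 5 ⇒ p = 5/14, and the value is (8)·(5/14) + 2 = 34/7.
For Column: with q = P(1), equating Top's and Bottom's payoffs gives 9q + 1 = −5q + 7 ⇒ q = 3/7.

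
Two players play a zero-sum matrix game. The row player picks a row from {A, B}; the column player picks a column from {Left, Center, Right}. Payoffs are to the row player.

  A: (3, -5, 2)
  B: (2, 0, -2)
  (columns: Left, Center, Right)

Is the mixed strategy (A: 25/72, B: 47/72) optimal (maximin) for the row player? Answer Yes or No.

No

Against Left this mix gives (25/72)·3 + (47/72)·2 = 169/72.
Against Center this mix gives (25/72)·(-5) + (47/72)·0 = -125/72.
Against Right this mix gives (25/72)·2 + (47/72)·(-2) = -11/18.
The column player will play Center, holding the row player to -125/72. Shifting weight toward the row that does better against Center would raise this floor (the equalizing mix achieves -10/9 against both Center and Right), so the proposed strategy is not optimal.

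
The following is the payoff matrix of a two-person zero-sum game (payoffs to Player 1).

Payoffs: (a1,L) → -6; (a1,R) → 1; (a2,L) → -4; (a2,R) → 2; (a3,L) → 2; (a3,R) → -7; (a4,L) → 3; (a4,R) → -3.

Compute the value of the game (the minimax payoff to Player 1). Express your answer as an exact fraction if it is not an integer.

-1/2

Row minima: a1 → -6, a2 → -4, a3 → -7, a4 → -3; maximin = -3.
Column maxima: L → 3, R → 2; minimax = 2.
-3 ≠ 2, so there is no saddle point; optimal play is mixed.
a1 is strictly dominated by a2, so Player 1 never plays it.
a3 is strictly dominated by a4, so Player 1 never plays it.
On the remaining 2×2 (a2, a4 vs L, R):
Let Player 1 play a2 with probability p. Expected payoff against L: (-4)p + 3(1−p) = −7p + 3; against R: 2p + (-3)(1−p) = 5p − 3.
Setting these equal: −7p + 3 = 5p − 3 ⇒ −12p = -6 ⇒ p = 1/2, and the value is (-7)·(1/2) + 3 = -1/2.
For Player 2: with q = P(L), equating a2's and a4's payoffs gives −6q + 2 = 6q − 3 ⇒ q = 5/12.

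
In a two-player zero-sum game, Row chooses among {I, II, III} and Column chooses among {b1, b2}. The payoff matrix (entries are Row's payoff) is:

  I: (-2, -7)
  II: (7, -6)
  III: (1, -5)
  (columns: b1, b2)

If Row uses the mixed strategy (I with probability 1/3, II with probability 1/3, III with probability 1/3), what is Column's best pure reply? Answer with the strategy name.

If Column plays b1, Row's expected payoff is (1/3)·(-2) + (1/3)·7 + (1/3)·1 = 2.
If Column plays b2, Row's expected payoff is (1/3)·(-7) + (1/3)·(-6) + (1/3)·(-5) = -6.
Column minimizes Row's payoff; the smallest is -6, so the best response is b2.

b2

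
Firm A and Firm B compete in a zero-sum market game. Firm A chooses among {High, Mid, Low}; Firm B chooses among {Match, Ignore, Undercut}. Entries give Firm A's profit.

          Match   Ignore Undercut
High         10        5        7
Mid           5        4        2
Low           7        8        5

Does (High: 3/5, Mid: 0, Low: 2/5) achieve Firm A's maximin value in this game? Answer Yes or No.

Yes

Against Match this mix gives (3/5)·10 + (2/5)·7 = 44/5.
Against Ignore this mix gives (3/5)·5 + (2/5)·8 = 31/5.
Against Undercut this mix gives (3/5)·7 + (2/5)·5 = 31/5.
All of Firm B's active replies (Ignore, Undercut) yield 31/5, and no column does worse for Firm A. The mix makes Firm B indifferent and guarantees 31/5, so it is optimal.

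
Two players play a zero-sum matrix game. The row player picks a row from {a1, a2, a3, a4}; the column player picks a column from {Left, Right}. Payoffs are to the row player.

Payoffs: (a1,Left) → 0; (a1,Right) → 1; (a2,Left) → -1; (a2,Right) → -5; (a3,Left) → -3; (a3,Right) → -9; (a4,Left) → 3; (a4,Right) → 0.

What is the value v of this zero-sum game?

Row minima: a1 → 0, a2 → -5, a3 → -9, a4 → 0; maximin = 0.
Column maxima: Left → 3, Right → 1; minimax = 1.
0 ≠ 1, so there is no saddle point; optimal play is mixed.
a2 is strictly dominated by a1, so the row player never plays it.
a3 is strictly dominated by a1, so the row player never plays it.
On the remaining 2×2 (a1, a4 vs Left, Right):
Let the row player play a1 with probability p. Expected payoff against Left: 0p + 3(1−p) = −3p + 3; against Right: 1p + 0(1−p) = p.
Setting these equal: −3p + 3 = p ⇒ −4p = -3 ⇒ p = 3/4, and the value is (-3)·(3/4) + 3 = 3/4.
For the column player: with q = P(Left), equating a1's and a4's payoffs gives −q + 1 = 3q ⇒ q = 1/4.

3/4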